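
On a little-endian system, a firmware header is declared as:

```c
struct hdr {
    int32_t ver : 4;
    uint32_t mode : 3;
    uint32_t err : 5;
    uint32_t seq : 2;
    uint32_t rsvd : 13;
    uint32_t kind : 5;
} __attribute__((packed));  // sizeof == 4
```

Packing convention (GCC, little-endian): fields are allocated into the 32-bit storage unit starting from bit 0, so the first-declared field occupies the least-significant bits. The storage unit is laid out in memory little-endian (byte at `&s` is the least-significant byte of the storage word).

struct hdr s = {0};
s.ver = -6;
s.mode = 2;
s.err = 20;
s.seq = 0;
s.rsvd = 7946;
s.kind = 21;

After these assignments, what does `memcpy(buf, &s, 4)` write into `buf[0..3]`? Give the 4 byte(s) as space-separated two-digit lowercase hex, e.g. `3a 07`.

2a 8a c2 af

ver:4 = -6 → 0xa << 0 → word 0x0000000a
mode:3 = 2 → 0x2 << 4 → word 0x0000002a
err:5 = 20 → 0x14 << 7 → word 0x00000a2a
seq:2 = 0 → 0x0 << 12 → word 0x00000a2a
rsvd:13 = 7946 → 0x1f0a << 14 → word 0x07c28a2a
kind:5 = 21 → 0x15 << 27 → word 0xafc28a2a
word = 0xafc28a2a → little-endian bytes:
  [0]=0x2a  [1]=0x8a  [2]=0xc2  [3]=0xaf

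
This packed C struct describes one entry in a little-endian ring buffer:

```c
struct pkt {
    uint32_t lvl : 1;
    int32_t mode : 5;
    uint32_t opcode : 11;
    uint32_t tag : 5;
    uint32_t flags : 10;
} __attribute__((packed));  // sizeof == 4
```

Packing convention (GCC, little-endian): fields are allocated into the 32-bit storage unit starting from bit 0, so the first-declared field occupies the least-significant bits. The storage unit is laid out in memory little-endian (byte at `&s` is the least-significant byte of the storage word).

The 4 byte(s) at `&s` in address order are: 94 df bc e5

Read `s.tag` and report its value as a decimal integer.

30

[0]=0x94 [1]=0xdf [2]=0xbc [3]=0xe5 (little-endian) → word 0xe5bcdf94
lvl [0+:1] = (word>>0) & 0x1 = 0
mode [1+:5] = (word>>1) & 0x1f = 10
opcode [6+:11] = (word>>6) & 0x7ff = 894
tag [17+:5] = (word>>17) & 0x1f = 30  ←
flags [22+:10] = (word>>22) & 0x3ff = 918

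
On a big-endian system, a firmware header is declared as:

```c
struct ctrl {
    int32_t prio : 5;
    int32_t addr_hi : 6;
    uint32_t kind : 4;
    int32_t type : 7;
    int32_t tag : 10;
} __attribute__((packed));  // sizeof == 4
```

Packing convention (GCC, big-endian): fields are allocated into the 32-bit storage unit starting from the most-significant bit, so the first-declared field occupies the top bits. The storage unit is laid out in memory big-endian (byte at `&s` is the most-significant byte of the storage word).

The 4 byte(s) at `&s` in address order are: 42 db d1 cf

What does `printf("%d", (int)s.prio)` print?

8

[0]=0x42 [1]=0xdb [2]=0xd1 [3]=0xcf (big-endian) → word 0x42dbd1cf
prio:5 @ bit 27 → (0x42dbd1cf>>27)&0x1f = 0x8  ←
addr_hi:6 @ bit 21 → (0x42dbd1cf>>21)&0x3f = 0x16
kind:4 @ bit 17 → (0x42dbd1cf>>17)&0xf = 0xd
type:7 @ bit 10 → (0x42dbd1cf>>10)&0x7f = 0x74
tag:10 @ bit 0 → (0x42dbd1cf>>0)&0x3ff = 0x1cf
prio signed 5b, MSB=0: value = 8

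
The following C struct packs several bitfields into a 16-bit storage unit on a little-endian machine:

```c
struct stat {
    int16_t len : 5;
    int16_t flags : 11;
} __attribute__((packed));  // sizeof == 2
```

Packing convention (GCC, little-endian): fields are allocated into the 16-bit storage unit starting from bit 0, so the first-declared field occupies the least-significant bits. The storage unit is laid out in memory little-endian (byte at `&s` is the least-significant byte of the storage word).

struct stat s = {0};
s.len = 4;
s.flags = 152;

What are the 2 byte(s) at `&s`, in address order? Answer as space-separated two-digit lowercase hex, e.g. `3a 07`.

04 13

len:5 = 4 → 0x4 << 0 → word 0x0004
flags:11 = 152 → 0x98 << 5 → word 0x1304
word = 0x1304 → little-endian bytes:
  [0]=0x04  [1]=0x13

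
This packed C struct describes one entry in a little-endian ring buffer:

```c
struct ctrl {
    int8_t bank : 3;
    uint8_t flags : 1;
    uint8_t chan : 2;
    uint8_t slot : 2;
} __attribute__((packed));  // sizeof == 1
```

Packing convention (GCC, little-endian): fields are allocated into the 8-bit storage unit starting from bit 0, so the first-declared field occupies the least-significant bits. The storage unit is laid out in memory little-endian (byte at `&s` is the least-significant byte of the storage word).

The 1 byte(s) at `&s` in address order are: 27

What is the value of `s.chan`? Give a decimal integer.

[0]=0x27 (little-endian) → word 0x27
bank [0+:3] = (word>>0) & 0x7 = 7
flags [3+:1] = (word>>3) & 0x1 = 0
chan [4+:2] = (word>>4) & 0x3 = 2  ←
slot [6+:2] = (word>>6) & 0x3 = 0

2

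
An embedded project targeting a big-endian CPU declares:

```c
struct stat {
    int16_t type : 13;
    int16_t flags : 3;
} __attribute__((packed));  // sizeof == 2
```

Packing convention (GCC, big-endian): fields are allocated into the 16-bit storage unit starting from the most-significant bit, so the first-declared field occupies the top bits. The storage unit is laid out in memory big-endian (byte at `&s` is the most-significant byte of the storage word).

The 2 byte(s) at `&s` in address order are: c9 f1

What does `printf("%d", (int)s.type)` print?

-1730

[0]=0xc9 [1]=0xf1 (big-endian) → word 0xc9f1
type [3+:13] = (word>>3) & 0x1fff = 6462  ←
flags [0+:3] = (word>>0) & 0x7 = 1
type signed 13b, MSB=1: 6462 - 8192 = -1730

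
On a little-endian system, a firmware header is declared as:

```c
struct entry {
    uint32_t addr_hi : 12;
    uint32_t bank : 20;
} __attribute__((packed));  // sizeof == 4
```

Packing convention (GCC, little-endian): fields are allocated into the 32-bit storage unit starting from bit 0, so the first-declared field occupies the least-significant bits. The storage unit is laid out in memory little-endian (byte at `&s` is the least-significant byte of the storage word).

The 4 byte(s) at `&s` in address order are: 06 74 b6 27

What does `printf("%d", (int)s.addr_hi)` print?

1030

[0]=0x06 [1]=0x74 [2]=0xb6 [3]=0x27 (little-endian) → word 0x27b67406
addr_hi [0+:12] = (word>>0) & 0xfff = 1030  ←
bank [12+:20] = (word>>12) & 0xfffff = 162663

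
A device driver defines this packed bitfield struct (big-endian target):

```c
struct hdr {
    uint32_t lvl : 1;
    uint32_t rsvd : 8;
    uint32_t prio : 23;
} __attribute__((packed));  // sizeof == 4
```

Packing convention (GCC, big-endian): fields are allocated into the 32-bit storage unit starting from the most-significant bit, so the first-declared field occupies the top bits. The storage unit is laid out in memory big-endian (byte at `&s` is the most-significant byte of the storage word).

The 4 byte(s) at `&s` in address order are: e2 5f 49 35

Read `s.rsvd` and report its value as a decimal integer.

[0]=0xe2 [1]=0x5f [2]=0x49 [3]=0x35 (big-endian) → word 0xe25f4935
lvl:1 @ bit 31 → (0xe25f4935>>31)&0x1 = 0x1
rsvd:8 @ bit 23 → (0xe25f4935>>23)&0xff = 0xc4  ←
prio:23 @ bit 0 → (0xe25f4935>>0)&0x7fffff = 0x5f4935

196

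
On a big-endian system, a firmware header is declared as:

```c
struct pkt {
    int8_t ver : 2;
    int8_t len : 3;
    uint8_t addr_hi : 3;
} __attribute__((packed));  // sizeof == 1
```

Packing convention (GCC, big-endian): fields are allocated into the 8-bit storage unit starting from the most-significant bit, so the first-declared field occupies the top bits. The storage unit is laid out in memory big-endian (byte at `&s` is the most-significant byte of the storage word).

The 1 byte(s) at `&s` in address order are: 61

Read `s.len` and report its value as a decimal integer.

[0]=0x61 (big-endian) → word 0x61
ver:2 @ bit 6 → (0x61>>6)&0x3 = 0x1
len:3 @ bit 3 → (0x61>>3)&0x7 = 0x4  ←
addr_hi:3 @ bit 0 → (0x61>>0)&0x7 = 0x1
len signed 3b, MSB=1: 4 - 8 = -4

-4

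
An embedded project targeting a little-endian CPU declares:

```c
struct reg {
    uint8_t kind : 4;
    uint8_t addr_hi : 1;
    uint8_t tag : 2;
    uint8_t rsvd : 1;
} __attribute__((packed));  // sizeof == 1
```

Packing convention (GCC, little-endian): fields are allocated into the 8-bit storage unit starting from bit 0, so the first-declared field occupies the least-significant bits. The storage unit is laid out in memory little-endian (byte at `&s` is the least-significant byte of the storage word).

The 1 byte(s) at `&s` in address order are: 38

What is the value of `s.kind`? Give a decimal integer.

[0]=0x38 (little-endian) → word 0x38
kind [0+:4] = (word>>0) & 0xf = 8  ←
addr_hi [4+:1] = (word>>4) & 0x1 = 1
tag [5+:2] = (word>>5) & 0x3 = 1
rsvd [7+:1] = (word>>7) & 0x1 = 0

8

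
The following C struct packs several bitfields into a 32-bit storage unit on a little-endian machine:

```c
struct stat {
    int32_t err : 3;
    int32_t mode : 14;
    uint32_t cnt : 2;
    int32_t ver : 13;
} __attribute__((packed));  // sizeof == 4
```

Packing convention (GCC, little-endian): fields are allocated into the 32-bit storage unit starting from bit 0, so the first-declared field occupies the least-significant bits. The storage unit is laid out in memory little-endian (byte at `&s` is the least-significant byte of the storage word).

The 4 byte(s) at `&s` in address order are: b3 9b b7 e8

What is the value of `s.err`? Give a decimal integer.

[0]=0xb3 [1]=0x9b [2]=0xb7 [3]=0xe8 (little-endian) → word 0xe8b79bb3
err [0+:3] = (word>>0) & 0x7 = 3  ←
mode [3+:14] = (word>>3) & 0x3fff = 13174
cnt [17+:2] = (word>>17) & 0x3 = 3
ver [19+:13] = (word>>19) & 0x1fff = 7446
err signed 3b, MSB=0: value = 3

3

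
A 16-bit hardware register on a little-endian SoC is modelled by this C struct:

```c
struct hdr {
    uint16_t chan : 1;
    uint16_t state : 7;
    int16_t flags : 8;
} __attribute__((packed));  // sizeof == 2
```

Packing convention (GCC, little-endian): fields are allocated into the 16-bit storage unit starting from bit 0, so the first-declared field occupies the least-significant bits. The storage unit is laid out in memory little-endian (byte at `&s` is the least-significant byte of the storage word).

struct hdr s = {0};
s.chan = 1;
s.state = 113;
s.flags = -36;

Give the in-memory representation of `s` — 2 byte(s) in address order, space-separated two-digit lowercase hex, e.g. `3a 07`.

chan:1 = 1 → 0x1 << 0 → word 0x0001
state:7 = 113 → 0x71 << 1 → word 0x00e3
flags:8 = -36 → 0xdc << 8 → word 0xdce3
word = 0xdce3 → little-endian bytes:
  [0]=0xe3  [1]=0xdc

e3 dc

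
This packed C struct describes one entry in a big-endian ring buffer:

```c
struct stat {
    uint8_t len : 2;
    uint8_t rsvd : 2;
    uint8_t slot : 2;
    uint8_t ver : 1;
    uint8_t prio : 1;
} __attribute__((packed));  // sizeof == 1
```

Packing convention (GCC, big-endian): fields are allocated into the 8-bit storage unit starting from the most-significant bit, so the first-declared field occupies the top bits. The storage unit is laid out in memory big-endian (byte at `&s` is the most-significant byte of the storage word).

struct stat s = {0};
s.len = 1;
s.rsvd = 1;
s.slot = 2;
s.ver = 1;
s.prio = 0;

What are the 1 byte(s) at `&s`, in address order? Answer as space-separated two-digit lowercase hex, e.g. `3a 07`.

[6+:2] len=1 & 0x3 = 0x1; word=0x40
[4+:2] rsvd=1 & 0x3 = 0x1; word=0x50
[2+:2] slot=2 & 0x3 = 0x2; word=0x58
[1+:1] ver=1 & 0x1 = 0x1; word=0x5a
[0+:1] prio=0 & 0x1 = 0x0; word=0x5a
word = 0x5a → big-endian bytes:
  [0]=0x5a

5a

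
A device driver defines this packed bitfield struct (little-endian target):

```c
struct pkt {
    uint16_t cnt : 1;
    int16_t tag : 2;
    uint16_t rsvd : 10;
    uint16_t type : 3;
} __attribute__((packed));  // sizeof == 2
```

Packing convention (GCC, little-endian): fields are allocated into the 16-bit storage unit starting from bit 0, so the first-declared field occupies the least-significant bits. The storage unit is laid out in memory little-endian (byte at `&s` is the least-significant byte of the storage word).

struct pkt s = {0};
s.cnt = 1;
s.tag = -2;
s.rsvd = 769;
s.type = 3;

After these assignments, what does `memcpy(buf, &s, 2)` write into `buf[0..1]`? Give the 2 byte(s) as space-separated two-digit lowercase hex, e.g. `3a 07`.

cnt:1 = 1 → 0x1 << 0 → word 0x0001
tag:2 = -2 → 0x2 << 1 → word 0x0005
rsvd:10 = 769 → 0x301 << 3 → word 0x180d
type:3 = 3 → 0x3 << 13 → word 0x780d
word = 0x780d → little-endian bytes:
  [0]=0x0d  [1]=0x78

0d 78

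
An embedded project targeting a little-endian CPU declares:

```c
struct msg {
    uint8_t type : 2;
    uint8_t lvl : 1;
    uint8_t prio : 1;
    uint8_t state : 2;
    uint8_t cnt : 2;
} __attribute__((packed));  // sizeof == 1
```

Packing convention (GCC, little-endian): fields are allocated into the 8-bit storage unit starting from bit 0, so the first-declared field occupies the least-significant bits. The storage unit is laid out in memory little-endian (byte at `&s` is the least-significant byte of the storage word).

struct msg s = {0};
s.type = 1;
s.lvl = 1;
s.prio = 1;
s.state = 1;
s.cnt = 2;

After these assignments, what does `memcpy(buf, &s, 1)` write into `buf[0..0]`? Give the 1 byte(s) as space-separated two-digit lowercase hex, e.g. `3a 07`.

type (2b) val=1 bits=0x1 at bit 0: 0x01
lvl (1b) val=1 bits=0x1 at bit 2: 0x05
prio (1b) val=1 bits=0x1 at bit 3: 0x0d
state (2b) val=1 bits=0x1 at bit 4: 0x1d
cnt (2b) val=2 bits=0x2 at bit 6: 0x9d
word = 0x9d → little-endian bytes:
  [0]=0x9d

9d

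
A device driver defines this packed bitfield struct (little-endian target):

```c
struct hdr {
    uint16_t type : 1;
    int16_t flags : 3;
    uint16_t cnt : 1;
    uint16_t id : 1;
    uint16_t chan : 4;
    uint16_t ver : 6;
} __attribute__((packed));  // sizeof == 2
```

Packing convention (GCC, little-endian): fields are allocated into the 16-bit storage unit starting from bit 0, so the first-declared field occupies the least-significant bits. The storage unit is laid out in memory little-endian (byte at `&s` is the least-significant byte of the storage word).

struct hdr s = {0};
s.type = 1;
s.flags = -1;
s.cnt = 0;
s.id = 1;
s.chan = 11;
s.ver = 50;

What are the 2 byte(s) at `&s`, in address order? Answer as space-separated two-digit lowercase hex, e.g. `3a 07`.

[0+:1] type=1 & 0x1 = 0x1; word=0x0001
[1+:3] flags=-1 & 0x7 = 0x7; word=0x000f
[4+:1] cnt=0 & 0x1 = 0x0; word=0x000f
[5+:1] id=1 & 0x1 = 0x1; word=0x002f
[6+:4] chan=11 & 0xf = 0xb; word=0x02ef
[10+:6] ver=50 & 0x3f = 0x32; word=0xcaef
word = 0xcaef → little-endian bytes:
  [0]=0xef  [1]=0xca

ef ca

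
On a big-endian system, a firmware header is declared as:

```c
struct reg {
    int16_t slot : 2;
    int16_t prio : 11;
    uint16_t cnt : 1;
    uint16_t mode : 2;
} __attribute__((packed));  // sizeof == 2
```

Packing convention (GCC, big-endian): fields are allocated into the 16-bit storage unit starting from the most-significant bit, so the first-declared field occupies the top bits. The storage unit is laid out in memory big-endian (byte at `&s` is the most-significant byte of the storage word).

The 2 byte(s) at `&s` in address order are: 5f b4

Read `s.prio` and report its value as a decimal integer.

1014

[0]=0x5f [1]=0xb4 (big-endian) → word 0x5fb4
slot [14+:2] = (word>>14) & 0x3 = 1
prio [3+:11] = (word>>3) & 0x7ff = 1014  ←
cnt [2+:1] = (word>>2) & 0x1 = 1
mode [0+:2] = (word>>0) & 0x3 = 0
prio signed 11b, MSB=0: value = 1014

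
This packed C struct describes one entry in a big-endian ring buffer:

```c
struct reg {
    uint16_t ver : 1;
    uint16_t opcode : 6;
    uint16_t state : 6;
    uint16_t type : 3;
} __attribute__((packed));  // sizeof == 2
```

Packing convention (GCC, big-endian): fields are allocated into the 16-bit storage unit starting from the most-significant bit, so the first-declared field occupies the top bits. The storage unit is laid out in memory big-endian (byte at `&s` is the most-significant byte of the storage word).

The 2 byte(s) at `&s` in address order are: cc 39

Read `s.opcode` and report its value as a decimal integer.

[0]=0xcc [1]=0x39 (big-endian) → word 0xcc39
ver [15+:1] = (word>>15) & 0x1 = 1
opcode [9+:6] = (word>>9) & 0x3f = 38  ←
state [3+:6] = (word>>3) & 0x3f = 7
type [0+:3] = (word>>0) & 0x7 = 1

38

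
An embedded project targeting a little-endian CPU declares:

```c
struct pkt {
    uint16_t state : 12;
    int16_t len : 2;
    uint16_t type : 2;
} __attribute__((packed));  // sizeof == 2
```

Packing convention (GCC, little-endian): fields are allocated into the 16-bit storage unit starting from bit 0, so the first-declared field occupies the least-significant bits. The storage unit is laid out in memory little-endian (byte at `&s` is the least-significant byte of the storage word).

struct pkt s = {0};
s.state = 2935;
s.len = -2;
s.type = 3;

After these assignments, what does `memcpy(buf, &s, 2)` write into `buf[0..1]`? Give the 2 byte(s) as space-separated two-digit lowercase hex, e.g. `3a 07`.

77 eb

state (12b) val=2935 bits=0xb77 at bit 0: 0x0b77
len (2b) val=-2 bits=0x2 at bit 12: 0x2b77
type (2b) val=3 bits=0x3 at bit 14: 0xeb77
word = 0xeb77 → little-endian bytes:
  [0]=0x77  [1]=0xeb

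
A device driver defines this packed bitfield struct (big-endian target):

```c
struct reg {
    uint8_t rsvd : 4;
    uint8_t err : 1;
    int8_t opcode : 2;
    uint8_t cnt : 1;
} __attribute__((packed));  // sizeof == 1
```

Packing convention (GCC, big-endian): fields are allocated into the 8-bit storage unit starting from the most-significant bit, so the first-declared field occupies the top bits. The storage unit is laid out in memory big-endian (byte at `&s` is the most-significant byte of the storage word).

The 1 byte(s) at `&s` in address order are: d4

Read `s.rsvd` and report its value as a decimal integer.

13

[0]=0xd4 (big-endian) → word 0xd4
rsvd:4 @ bit 4 → (0xd4>>4)&0xf = 0xd  ←
err:1 @ bit 3 → (0xd4>>3)&0x1 = 0x0
opcode:2 @ bit 1 → (0xd4>>1)&0x3 = 0x2
cnt:1 @ bit 0 → (0xd4>>0)&0x1 = 0x0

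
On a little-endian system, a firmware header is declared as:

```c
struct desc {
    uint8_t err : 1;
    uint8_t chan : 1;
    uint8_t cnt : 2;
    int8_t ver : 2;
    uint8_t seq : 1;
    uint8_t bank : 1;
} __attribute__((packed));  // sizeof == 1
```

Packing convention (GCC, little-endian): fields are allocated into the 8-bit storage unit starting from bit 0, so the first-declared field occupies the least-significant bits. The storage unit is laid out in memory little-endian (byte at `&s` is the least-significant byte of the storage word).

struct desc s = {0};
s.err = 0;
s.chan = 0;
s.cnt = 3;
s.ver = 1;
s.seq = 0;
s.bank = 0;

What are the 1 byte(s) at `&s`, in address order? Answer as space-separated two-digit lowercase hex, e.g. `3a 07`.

1c

[0+:1] err=0 & 0x1 = 0x0; word=0x00
[1+:1] chan=0 & 0x1 = 0x0; word=0x00
[2+:2] cnt=3 & 0x3 = 0x3; word=0x0c
[4+:2] ver=1 & 0x3 = 0x1; word=0x1c
[6+:1] seq=0 & 0x1 = 0x0; word=0x1c
[7+:1] bank=0 & 0x1 = 0x0; word=0x1c
word = 0x1c → little-endian bytes:
  [0]=0x1c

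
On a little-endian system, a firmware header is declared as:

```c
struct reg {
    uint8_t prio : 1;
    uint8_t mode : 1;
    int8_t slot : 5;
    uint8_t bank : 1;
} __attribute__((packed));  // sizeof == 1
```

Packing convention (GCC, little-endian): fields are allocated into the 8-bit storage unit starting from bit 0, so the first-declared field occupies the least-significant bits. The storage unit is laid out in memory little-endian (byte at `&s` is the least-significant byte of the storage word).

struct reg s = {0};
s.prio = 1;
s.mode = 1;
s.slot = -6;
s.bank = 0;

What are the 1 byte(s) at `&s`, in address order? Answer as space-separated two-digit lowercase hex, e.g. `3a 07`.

prio:1 = 1 → 0x1 << 0 → word 0x01
mode:1 = 1 → 0x1 << 1 → word 0x03
slot:5 = -6 → 0x1a << 2 → word 0x6b
bank:1 = 0 → 0x0 << 7 → word 0x6b
word = 0x6b → little-endian bytes:
  [0]=0x6b

6b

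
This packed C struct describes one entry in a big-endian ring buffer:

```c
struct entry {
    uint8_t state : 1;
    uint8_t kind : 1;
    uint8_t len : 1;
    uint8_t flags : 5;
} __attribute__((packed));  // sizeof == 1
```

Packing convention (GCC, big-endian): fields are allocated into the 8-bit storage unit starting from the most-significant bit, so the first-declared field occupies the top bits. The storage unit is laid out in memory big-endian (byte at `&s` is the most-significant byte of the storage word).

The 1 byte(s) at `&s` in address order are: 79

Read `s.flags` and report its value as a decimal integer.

[0]=0x79 (big-endian) → word 0x79
state [7+:1] = (word>>7) & 0x1 = 0
kind [6+:1] = (word>>6) & 0x1 = 1
len [5+:1] = (word>>5) & 0x1 = 1
flags [0+:5] = (word>>0) & 0x1f = 25  ←

25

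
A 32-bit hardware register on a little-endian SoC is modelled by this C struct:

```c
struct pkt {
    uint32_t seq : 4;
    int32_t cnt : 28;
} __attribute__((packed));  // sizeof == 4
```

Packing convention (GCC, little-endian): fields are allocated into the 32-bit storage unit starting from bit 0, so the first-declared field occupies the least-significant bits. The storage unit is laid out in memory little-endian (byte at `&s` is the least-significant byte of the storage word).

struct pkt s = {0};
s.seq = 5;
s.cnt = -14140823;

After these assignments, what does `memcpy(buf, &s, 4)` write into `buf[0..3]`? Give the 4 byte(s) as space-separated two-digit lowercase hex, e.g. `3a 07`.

95 a6 83 f2

seq (4b) val=5 bits=0x5 at bit 0: 0x00000005
cnt (28b) val=-14140823 bits=0xf283a69 at bit 4: 0xf283a695
word = 0xf283a695 → little-endian bytes:
  [0]=0x95  [1]=0xa6  [2]=0x83  [3]=0xf2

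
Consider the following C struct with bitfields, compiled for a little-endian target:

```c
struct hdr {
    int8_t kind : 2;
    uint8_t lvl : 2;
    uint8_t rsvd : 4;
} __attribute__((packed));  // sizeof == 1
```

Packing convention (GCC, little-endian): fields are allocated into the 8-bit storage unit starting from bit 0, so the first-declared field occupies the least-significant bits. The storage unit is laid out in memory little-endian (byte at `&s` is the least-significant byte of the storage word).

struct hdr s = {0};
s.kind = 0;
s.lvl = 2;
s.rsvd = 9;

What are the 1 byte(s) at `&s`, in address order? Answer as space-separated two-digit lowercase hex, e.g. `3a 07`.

98

[0+:2] kind=0 & 0x3 = 0x0; word=0x00
[2+:2] lvl=2 & 0x3 = 0x2; word=0x08
[4+:4] rsvd=9 & 0xf = 0x9; word=0x98
word = 0x98 → little-endian bytes:
  [0]=0x98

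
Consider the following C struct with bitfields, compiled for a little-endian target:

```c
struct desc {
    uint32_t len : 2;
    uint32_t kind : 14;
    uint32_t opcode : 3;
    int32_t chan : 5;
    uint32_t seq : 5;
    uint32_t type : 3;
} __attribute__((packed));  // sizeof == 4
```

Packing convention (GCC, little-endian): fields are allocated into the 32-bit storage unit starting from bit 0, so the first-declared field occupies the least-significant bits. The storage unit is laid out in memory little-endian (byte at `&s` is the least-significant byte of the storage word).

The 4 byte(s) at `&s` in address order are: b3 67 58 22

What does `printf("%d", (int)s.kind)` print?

6636

[0]=0xb3 [1]=0x67 [2]=0x58 [3]=0x22 (little-endian) → word 0x225867b3
len:2 @ bit 0 → (0x225867b3>>0)&0x3 = 0x3
kind:14 @ bit 2 → (0x225867b3>>2)&0x3fff = 0x19ec  ←
opcode:3 @ bit 16 → (0x225867b3>>16)&0x7 = 0x0
chan:5 @ bit 19 → (0x225867b3>>19)&0x1f = 0xb
seq:5 @ bit 24 → (0x225867b3>>24)&0x1f = 0x2
type:3 @ bit 29 → (0x225867b3>>29)&0x7 = 0x1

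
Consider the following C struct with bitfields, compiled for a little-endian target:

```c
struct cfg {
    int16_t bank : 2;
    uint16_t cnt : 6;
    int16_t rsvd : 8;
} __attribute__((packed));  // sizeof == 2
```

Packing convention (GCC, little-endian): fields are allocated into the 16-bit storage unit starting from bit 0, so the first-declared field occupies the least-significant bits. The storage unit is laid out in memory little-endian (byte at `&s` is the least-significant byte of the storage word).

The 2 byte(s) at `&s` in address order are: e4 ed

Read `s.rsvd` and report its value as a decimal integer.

-19

[0]=0xe4 [1]=0xed (little-endian) → word 0xede4
bank [0+:2] = (word>>0) & 0x3 = 0
cnt [2+:6] = (word>>2) & 0x3f = 57
rsvd [8+:8] = (word>>8) & 0xff = 237  ←
rsvd signed 8b, MSB=1: 237 - 256 = -19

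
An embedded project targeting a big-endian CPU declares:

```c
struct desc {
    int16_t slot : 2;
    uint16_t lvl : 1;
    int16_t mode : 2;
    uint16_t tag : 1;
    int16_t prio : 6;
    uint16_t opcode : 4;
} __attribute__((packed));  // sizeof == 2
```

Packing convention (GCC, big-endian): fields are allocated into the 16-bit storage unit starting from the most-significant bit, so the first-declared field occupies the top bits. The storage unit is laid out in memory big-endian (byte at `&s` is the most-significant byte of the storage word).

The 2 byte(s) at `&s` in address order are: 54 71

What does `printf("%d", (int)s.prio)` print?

[0]=0x54 [1]=0x71 (big-endian) → word 0x5471
slot [14+:2] = (word>>14) & 0x3 = 1
lvl [13+:1] = (word>>13) & 0x1 = 0
mode [11+:2] = (word>>11) & 0x3 = 2
tag [10+:1] = (word>>10) & 0x1 = 1
prio [4+:6] = (word>>4) & 0x3f = 7  ←
opcode [0+:4] = (word>>0) & 0xf = 1
prio signed 6b, MSB=0: value = 7

7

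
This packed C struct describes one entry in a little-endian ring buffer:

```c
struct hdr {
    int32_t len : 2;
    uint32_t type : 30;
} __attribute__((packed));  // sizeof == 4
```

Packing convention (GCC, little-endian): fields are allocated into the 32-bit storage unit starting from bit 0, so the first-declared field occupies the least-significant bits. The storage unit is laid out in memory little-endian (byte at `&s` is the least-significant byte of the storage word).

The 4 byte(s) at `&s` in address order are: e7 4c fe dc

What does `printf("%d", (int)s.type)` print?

[0]=0xe7 [1]=0x4c [2]=0xfe [3]=0xdc (little-endian) → word 0xdcfe4ce7
len [0+:2] = (word>>0) & 0x3 = 3
type [2+:30] = (word>>2) & 0x3fffffff = 926913337  ←

926913337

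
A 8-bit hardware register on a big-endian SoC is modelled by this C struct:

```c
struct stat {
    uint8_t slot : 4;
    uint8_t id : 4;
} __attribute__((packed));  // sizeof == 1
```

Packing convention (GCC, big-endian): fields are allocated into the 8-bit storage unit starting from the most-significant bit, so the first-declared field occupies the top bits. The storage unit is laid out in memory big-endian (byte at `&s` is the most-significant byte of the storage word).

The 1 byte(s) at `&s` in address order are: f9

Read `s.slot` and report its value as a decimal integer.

15

[0]=0xf9 (big-endian) → word 0xf9
slot:4 @ bit 4 → (0xf9>>4)&0xf = 0xf  ←
id:4 @ bit 0 → (0xf9>>0)&0xf = 0x9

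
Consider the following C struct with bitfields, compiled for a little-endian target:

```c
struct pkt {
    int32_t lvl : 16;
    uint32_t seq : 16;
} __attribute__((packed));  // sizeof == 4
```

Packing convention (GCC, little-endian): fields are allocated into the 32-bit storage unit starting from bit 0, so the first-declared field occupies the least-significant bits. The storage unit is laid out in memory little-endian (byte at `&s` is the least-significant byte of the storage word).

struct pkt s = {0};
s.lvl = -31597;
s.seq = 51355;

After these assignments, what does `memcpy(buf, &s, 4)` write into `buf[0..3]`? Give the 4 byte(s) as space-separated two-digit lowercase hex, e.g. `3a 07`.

[0+:16] lvl=-31597 & 0xffff = 0x8493; word=0x00008493
[16+:16] seq=51355 & 0xffff = 0xc89b; word=0xc89b8493
word = 0xc89b8493 → little-endian bytes:
  [0]=0x93  [1]=0x84  [2]=0x9b  [3]=0xc8

93 84 9b c8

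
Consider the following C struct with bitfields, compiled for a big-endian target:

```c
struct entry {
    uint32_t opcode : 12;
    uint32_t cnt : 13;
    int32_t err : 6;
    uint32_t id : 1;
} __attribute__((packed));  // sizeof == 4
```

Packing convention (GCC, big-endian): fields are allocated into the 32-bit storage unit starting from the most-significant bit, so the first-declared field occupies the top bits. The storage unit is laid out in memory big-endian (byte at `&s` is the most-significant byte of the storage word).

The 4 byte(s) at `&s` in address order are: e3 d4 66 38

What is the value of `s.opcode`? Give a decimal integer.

3645

[0]=0xe3 [1]=0xd4 [2]=0x66 [3]=0x38 (big-endian) → word 0xe3d46638
opcode:12 @ bit 20 → (0xe3d46638>>20)&0xfff = 0xe3d  ←
cnt:13 @ bit 7 → (0xe3d46638>>7)&0x1fff = 0x8cc
err:6 @ bit 1 → (0xe3d46638>>1)&0x3f = 0x1c
id:1 @ bit 0 → (0xe3d46638>>0)&0x1 = 0x0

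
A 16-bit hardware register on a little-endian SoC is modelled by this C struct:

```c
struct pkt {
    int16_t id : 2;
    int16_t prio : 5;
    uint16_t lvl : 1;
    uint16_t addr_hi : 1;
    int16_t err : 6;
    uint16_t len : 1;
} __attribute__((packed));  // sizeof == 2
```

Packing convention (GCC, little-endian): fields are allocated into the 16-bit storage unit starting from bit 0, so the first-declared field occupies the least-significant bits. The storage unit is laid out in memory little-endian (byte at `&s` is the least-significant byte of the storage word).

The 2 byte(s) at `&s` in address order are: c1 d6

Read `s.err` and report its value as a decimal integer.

[0]=0xc1 [1]=0xd6 (little-endian) → word 0xd6c1
id:2 @ bit 0 → (0xd6c1>>0)&0x3 = 0x1
prio:5 @ bit 2 → (0xd6c1>>2)&0x1f = 0x10
lvl:1 @ bit 7 → (0xd6c1>>7)&0x1 = 0x1
addr_hi:1 @ bit 8 → (0xd6c1>>8)&0x1 = 0x0
err:6 @ bit 9 → (0xd6c1>>9)&0x3f = 0x2b  ←
len:1 @ bit 15 → (0xd6c1>>15)&0x1 = 0x1
err signed 6b, MSB=1: 43 - 64 = -21

-21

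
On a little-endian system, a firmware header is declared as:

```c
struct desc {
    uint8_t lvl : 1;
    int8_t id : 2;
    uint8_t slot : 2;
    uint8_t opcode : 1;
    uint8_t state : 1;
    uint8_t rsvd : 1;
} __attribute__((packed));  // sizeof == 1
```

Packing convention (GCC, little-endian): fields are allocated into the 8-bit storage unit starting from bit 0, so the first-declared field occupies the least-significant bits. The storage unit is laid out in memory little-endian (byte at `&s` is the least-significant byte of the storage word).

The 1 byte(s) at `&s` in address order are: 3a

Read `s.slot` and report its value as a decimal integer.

3

[0]=0x3a (little-endian) → word 0x3a
lvl:1 @ bit 0 → (0x3a>>0)&0x1 = 0x0
id:2 @ bit 1 → (0x3a>>1)&0x3 = 0x1
slot:2 @ bit 3 → (0x3a>>3)&0x3 = 0x3  ←
opcode:1 @ bit 5 → (0x3a>>5)&0x1 = 0x1
state:1 @ bit 6 → (0x3a>>6)&0x1 = 0x0
rsvd:1 @ bit 7 → (0x3a>>7)&0x1 = 0x0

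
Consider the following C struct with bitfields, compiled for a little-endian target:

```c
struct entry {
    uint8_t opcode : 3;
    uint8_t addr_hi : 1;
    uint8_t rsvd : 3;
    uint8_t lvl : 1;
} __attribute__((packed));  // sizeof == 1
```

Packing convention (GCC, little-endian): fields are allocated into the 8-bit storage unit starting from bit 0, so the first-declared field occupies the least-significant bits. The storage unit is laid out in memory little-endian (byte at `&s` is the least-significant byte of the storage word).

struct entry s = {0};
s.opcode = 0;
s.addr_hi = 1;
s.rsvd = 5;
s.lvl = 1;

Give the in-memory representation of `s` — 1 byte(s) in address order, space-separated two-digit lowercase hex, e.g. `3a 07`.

opcode (3b) val=0 bits=0x0 at bit 0: 0x00
addr_hi (1b) val=1 bits=0x1 at bit 3: 0x08
rsvd (3b) val=5 bits=0x5 at bit 4: 0x58
lvl (1b) val=1 bits=0x1 at bit 7: 0xd8
word = 0xd8 → little-endian bytes:
  [0]=0xd8

d8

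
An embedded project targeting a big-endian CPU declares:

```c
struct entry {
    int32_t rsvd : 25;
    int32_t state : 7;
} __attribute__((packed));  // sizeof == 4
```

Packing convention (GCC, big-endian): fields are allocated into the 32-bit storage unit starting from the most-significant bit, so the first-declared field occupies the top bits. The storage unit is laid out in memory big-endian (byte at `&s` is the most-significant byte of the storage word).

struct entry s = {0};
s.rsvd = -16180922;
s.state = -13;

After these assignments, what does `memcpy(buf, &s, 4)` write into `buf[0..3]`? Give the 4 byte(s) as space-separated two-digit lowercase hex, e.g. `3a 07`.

[7+:25] rsvd=-16180922 & 0x1ffffff = 0x1091946; word=0x848ca300
[0+:7] state=-13 & 0x7f = 0x73; word=0x848ca373
word = 0x848ca373 → big-endian bytes:
  [0]=0x84  [1]=0x8c  [2]=0xa3  [3]=0x73

84 8c a3 73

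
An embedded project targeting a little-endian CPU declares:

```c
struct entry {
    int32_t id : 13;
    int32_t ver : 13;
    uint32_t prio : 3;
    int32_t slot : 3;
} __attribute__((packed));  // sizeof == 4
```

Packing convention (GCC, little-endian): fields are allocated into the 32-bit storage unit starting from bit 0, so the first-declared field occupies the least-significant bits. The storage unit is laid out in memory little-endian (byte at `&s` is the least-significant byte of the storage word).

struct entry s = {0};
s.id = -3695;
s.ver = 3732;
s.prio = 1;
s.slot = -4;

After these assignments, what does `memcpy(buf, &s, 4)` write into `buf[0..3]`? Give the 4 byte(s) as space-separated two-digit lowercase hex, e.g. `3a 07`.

91 91 d2 85

id (13b) val=-3695 bits=0x1191 at bit 0: 0x00001191
ver (13b) val=3732 bits=0xe94 at bit 13: 0x01d29191
prio (3b) val=1 bits=0x1 at bit 26: 0x05d29191
slot (3b) val=-4 bits=0x4 at bit 29: 0x85d29191
word = 0x85d29191 → little-endian bytes:
  [0]=0x91  [1]=0x91  [2]=0xd2  [3]=0x85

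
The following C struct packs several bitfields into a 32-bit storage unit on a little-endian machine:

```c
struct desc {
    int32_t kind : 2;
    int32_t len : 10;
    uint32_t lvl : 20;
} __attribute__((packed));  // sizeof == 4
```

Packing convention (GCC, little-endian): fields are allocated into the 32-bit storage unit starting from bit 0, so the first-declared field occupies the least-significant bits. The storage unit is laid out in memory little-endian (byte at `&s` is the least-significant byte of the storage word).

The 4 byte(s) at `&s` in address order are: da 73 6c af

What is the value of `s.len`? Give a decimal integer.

[0]=0xda [1]=0x73 [2]=0x6c [3]=0xaf (little-endian) → word 0xaf6c73da
kind [0+:2] = (word>>0) & 0x3 = 2
len [2+:10] = (word>>2) & 0x3ff = 246  ←
lvl [12+:20] = (word>>12) & 0xfffff = 718535
len signed 10b, MSB=0: value = 246

246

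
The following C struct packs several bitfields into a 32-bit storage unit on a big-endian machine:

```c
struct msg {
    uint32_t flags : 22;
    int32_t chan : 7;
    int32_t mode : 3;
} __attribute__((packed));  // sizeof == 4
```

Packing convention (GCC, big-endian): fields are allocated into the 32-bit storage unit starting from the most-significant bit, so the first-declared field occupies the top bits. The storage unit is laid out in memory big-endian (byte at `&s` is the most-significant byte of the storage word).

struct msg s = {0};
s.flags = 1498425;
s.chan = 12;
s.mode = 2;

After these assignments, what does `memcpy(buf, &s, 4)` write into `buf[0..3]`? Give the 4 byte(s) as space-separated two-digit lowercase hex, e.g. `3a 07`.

5b 74 e4 62

flags (22b) val=1498425 bits=0x16dd39 at bit 10: 0x5b74e400
chan (7b) val=12 bits=0xc at bit 3: 0x5b74e460
mode (3b) val=2 bits=0x2 at bit 0: 0x5b74e462
word = 0x5b74e462 → big-endian bytes:
  [0]=0x5b  [1]=0x74  [2]=0xe4  [3]=0x62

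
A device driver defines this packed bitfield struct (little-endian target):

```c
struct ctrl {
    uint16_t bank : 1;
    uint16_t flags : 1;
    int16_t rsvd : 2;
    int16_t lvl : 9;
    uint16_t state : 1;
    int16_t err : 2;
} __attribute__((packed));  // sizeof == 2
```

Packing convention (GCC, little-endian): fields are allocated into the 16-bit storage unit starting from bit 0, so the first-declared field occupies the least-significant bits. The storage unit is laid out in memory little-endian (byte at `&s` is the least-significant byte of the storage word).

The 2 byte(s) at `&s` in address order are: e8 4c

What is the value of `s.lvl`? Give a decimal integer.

206

[0]=0xe8 [1]=0x4c (little-endian) → word 0x4ce8
bank:1 @ bit 0 → (0x4ce8>>0)&0x1 = 0x0
flags:1 @ bit 1 → (0x4ce8>>1)&0x1 = 0x0
rsvd:2 @ bit 2 → (0x4ce8>>2)&0x3 = 0x2
lvl:9 @ bit 4 → (0x4ce8>>4)&0x1ff = 0xce  ←
state:1 @ bit 13 → (0x4ce8>>13)&0x1 = 0x0
err:2 @ bit 14 → (0x4ce8>>14)&0x3 = 0x1
lvl signed 9b, MSB=0: value = 206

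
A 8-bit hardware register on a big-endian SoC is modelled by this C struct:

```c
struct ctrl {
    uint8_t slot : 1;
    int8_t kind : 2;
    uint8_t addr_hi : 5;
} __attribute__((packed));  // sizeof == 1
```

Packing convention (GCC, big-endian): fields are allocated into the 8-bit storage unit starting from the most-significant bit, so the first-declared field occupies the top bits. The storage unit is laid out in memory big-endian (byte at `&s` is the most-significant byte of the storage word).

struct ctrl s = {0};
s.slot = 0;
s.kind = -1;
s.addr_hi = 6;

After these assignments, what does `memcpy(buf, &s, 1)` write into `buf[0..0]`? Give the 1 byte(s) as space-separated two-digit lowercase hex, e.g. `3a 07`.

66

slot:1 = 0 → 0x0 << 7 → word 0x00
kind:2 = -1 → 0x3 << 5 → word 0x60
addr_hi:5 = 6 → 0x6 << 0 → word 0x66
word = 0x66 → big-endian bytes:
  [0]=0x66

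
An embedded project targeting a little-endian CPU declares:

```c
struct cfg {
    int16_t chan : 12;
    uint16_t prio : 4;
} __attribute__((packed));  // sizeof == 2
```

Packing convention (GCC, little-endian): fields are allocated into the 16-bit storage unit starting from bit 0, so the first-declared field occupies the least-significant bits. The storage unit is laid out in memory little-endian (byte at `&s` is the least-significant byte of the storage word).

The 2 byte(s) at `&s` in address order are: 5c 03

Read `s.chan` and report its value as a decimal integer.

860

[0]=0x5c [1]=0x03 (little-endian) → word 0x035c
chan:12 @ bit 0 → (0x035c>>0)&0xfff = 0x35c  ←
prio:4 @ bit 12 → (0x035c>>12)&0xf = 0x0
chan signed 12b, MSB=0: value = 860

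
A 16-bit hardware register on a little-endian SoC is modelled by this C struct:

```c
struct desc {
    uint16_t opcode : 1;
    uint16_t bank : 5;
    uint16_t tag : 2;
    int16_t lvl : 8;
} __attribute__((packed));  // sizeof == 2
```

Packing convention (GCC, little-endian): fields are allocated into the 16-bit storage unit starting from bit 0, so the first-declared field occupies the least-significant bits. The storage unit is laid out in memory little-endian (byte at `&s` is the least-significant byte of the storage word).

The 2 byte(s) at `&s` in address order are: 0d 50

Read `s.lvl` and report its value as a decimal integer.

80

[0]=0x0d [1]=0x50 (little-endian) → word 0x500d
opcode [0+:1] = (word>>0) & 0x1 = 1
bank [1+:5] = (word>>1) & 0x1f = 6
tag [6+:2] = (word>>6) & 0x3 = 0
lvl [8+:8] = (word>>8) & 0xff = 80  ←
lvl signed 8b, MSB=0: value = 80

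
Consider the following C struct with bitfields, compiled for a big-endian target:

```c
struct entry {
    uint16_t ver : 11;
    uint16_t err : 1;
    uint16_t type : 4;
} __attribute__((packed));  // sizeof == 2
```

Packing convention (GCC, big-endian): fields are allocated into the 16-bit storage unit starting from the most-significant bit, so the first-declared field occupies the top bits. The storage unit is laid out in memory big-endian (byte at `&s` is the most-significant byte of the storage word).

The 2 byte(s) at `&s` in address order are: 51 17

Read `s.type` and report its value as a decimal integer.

[0]=0x51 [1]=0x17 (big-endian) → word 0x5117
ver [5+:11] = (word>>5) & 0x7ff = 648
err [4+:1] = (word>>4) & 0x1 = 1
type [0+:4] = (word>>0) & 0xf = 7  ←

7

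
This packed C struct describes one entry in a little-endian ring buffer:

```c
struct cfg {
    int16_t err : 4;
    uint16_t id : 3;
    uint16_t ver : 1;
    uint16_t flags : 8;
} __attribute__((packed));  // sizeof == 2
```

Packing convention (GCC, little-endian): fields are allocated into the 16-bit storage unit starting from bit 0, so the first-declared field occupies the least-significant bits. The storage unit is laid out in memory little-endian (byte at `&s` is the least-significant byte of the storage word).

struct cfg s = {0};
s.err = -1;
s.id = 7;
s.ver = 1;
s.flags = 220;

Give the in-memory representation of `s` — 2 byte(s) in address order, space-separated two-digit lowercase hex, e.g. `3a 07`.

err (4b) val=-1 bits=0xf at bit 0: 0x000f
id (3b) val=7 bits=0x7 at bit 4: 0x007f
ver (1b) val=1 bits=0x1 at bit 7: 0x00ff
flags (8b) val=220 bits=0xdc at bit 8: 0xdcff
word = 0xdcff → little-endian bytes:
  [0]=0xff  [1]=0xdc

ff dc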